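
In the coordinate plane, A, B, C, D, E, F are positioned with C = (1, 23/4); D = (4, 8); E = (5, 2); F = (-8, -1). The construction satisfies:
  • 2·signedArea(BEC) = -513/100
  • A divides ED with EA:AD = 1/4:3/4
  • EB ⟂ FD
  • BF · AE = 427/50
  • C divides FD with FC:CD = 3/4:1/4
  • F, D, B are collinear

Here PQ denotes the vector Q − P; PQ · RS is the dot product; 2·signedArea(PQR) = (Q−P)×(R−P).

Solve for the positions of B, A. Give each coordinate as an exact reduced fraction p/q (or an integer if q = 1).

1. B_x = 44/25  [F, D, B are collinear ∩ EB ⟂ FD]
2. B_y = 158/25  [F, D, B are collinear ∩ EB ⟂ FD]
   → B = (44/25, 158/25)
3. A_x = 19/4  [A divides ED with EA:AD = 1/4:3/4]
4. A_y = 7/2  [A divides ED with EA:AD = 1/4:3/4]
   → A = (19/4, 7/2)

A = (19/4, 7/2)
B = (44/25, 158/25)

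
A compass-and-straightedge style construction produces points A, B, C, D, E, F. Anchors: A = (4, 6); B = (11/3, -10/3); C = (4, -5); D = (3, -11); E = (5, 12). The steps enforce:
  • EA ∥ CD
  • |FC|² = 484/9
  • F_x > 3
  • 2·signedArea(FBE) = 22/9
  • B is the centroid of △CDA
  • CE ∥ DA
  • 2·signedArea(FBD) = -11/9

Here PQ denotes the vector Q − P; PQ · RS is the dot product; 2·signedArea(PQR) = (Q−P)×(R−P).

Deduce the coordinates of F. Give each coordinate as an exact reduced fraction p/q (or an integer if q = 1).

F = (4, 7/3)

1. F_x = 4  [line -46/3·x + 4/3·y + 524/9 = 0 ∩ |FC|² = 484/9]
2. F_y = 7/3  [line -46/3·x + 4/3·y + 524/9 = 0 ∩ |FC|² = 484/9]
   → F = (4, 7/3)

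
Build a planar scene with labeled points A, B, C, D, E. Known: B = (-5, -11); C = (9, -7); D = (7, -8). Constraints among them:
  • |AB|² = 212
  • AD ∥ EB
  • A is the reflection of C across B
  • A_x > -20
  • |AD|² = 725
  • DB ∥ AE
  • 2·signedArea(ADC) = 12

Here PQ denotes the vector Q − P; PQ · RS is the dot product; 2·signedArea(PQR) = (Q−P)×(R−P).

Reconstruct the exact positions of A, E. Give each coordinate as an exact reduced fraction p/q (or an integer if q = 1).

1. A_x = -19  [A is the reflection of C across B]
2. A_y = -15  [A is the reflection of C across B]
   → A = (-19, -15)
3. E_x = -31  [AD ∥ EB ∩ DB ∥ AE]
4. E_y = -18  [AD ∥ EB ∩ DB ∥ AE]
   → E = (-31, -18)

A = (-19, -15)
E = (-31, -18)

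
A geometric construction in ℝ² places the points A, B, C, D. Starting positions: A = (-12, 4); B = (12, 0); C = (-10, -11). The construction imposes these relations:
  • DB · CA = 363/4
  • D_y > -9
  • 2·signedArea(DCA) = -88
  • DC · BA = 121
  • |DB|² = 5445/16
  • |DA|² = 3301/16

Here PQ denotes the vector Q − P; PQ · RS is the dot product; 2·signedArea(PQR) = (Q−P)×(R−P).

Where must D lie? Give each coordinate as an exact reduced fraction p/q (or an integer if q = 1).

D = (-9/2, -33/4)

1. D_x = -9/2  [2·signedArea(DCA) = -88 ∩ DB · CA = 363/4]
2. D_y = -33/4  [2·signedArea(DCA) = -88 ∩ DB · CA = 363/4]
   → D = (-9/2, -33/4)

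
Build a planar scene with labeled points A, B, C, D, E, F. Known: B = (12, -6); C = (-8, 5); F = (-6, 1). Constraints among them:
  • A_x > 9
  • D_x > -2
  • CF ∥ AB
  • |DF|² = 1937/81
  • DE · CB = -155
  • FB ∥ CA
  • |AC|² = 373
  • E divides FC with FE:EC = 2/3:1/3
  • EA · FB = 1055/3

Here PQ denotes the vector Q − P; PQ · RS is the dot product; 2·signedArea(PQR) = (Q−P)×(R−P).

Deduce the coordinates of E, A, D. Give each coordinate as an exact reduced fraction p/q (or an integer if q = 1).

A = (10, -2)
D = (-10/9, 8/9)
E = (-22/3, 11/3)

1. E_x = -22/3  [E divides FC with FE:EC = 2/3:1/3]
2. E_y = 11/3  [E divides FC with FE:EC = 2/3:1/3]
   → E = (-22/3, 11/3)
3. A_x = 10  [CF ∥ AB ∩ FB ∥ CA]
4. A_y = -2  [CF ∥ AB ∩ FB ∥ CA]
   → A = (10, -2)
5. D_x = -10/9  [line -20·x + 11·y + -32 = 0 ∩ |DF|² = 1937/81]
6. D_y = 8/9  [line -20·x + 11·y + -32 = 0 ∩ |DF|² = 1937/81]
   → D = (-10/9, 8/9)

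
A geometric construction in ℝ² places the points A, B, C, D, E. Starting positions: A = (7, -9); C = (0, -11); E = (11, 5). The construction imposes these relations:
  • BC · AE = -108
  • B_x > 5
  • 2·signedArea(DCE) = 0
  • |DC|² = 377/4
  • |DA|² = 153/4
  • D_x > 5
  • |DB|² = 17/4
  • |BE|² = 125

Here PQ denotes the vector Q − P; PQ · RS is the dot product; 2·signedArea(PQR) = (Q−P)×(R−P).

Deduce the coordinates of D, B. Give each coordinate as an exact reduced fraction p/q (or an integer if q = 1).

1. D_x = 11/2  [line -16·x + 11·y + 121 = 0 ∩ |DA|² = 153/4]
2. D_y = -3  [line -16·x + 11·y + 121 = 0 ∩ |DA|² = 153/4]
   → D = (11/2, -3)
3. B_x = 6  [line -4·x + -14·y + -46 = 0 ∩ |DB|² = 17/4]
4. B_y = -5  [line -4·x + -14·y + -46 = 0 ∩ |DB|² = 17/4]
   → B = (6, -5)

B = (6, -5)
D = (11/2, -3)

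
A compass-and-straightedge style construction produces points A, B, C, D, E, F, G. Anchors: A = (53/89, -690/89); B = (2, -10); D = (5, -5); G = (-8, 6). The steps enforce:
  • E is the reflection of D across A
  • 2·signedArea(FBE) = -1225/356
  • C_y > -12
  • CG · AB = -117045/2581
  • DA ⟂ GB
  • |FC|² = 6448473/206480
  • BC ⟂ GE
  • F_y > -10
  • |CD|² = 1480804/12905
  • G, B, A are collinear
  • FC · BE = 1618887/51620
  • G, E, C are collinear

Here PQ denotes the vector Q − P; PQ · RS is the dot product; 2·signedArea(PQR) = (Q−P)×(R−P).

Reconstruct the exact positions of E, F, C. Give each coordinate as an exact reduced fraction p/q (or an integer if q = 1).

1. E_x = -339/89  [E is the reflection of D across A]
2. E_y = -935/89  [E is the reflection of D across A]
   → E = (-339/89, -935/89)
3. C_x = -46171/12905  [G, E, C are collinear ∩ BC ⟂ GE]
4. C_y = -147327/12905  [G, E, C are collinear ∩ BC ⟂ GE]
   → C = (-46171/12905, -147327/12905)
5. F_x = 587/356  [FC · BE = 1618887/51620 ∩ 2·signedArea(FBE) = -1225/356]
6. F_y = -840/89  [FC · BE = 1618887/51620 ∩ 2·signedArea(FBE) = -1225/356]
   → F = (587/356, -840/89)

C = (-46171/12905, -147327/12905)
E = (-339/89, -935/89)
F = (587/356, -840/89)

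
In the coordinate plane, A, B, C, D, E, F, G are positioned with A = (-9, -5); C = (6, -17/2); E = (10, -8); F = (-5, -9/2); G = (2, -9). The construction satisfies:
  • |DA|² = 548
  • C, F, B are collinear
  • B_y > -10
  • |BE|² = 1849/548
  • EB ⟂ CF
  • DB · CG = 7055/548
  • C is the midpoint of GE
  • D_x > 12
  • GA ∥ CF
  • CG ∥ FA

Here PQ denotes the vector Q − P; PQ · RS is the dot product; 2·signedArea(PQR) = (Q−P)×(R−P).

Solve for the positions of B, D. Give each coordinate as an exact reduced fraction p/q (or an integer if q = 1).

1. B_x = 1284/137  [C, F, B are collinear ∩ EB ⟂ CF]
2. B_y = -2665/274  [C, F, B are collinear ∩ EB ⟂ CF]
   → B = (1284/137, -2665/274)
3. D_x = 13  [line 4·x + 1/2·y + -91/2 = 0 ∩ |DA|² = 548]
4. D_y = -13  [line 4·x + 1/2·y + -91/2 = 0 ∩ |DA|² = 548]
   → D = (13, -13)

B = (1284/137, -2665/274)
D = (13, -13)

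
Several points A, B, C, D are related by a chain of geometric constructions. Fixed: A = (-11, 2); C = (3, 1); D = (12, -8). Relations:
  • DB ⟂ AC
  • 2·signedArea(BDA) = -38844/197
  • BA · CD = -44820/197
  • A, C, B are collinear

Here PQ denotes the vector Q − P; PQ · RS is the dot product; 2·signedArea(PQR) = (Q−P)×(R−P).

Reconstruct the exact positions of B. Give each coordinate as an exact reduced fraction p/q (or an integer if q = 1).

B = (2481/197, 62/197)

1. B_x = 2481/197  [A, C, B are collinear ∩ DB ⟂ AC]
2. B_y = 62/197  [A, C, B are collinear ∩ DB ⟂ AC]
   → B = (2481/197, 62/197)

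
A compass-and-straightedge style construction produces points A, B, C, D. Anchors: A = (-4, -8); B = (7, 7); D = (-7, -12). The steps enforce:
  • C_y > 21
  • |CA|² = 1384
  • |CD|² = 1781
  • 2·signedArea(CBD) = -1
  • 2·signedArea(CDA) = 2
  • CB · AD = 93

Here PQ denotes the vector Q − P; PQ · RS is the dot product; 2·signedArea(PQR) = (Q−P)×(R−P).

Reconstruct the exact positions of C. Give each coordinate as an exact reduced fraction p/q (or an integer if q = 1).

C = (18, 22)

1. C_x = 18  [2·signedArea(CDA) = 2 ∩ CB · AD = 93]
2. C_y = 22  [2·signedArea(CDA) = 2 ∩ CB · AD = 93]
   → C = (18, 22)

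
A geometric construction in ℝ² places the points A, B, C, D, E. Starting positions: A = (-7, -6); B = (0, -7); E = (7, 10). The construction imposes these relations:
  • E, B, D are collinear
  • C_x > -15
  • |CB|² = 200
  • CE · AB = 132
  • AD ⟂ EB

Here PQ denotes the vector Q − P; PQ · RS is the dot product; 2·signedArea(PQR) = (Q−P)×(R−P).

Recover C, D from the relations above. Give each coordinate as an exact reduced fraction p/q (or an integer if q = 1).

1. C_x = -14  [line -7·x + 1·y + -93 = 0 ∩ |CB|² = 200]
2. C_y = -5  [line -7·x + 1·y + -93 = 0 ∩ |CB|² = 200]
   → C = (-14, -5)
3. D_x = -112/169  [E, B, D are collinear ∩ AD ⟂ EB]
4. D_y = -1455/169  [E, B, D are collinear ∩ AD ⟂ EB]
   → D = (-112/169, -1455/169)

C = (-14, -5)
D = (-112/169, -1455/169)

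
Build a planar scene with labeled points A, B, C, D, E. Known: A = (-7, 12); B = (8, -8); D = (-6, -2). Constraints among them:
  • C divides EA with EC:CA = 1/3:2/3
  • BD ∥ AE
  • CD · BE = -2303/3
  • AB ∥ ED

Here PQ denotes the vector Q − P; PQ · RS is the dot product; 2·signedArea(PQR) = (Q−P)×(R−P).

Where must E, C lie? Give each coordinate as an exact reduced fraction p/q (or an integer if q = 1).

1. E_x = -21  [AB ∥ ED ∩ BD ∥ AE]
2. E_y = 18  [AB ∥ ED ∩ BD ∥ AE]
   → E = (-21, 18)
3. C_x = -49/3  [C divides EA with EC:CA = 1/3:2/3]
4. C_y = 16  [C divides EA with EC:CA = 1/3:2/3]
   → C = (-49/3, 16)

C = (-49/3, 16)
E = (-21, 18)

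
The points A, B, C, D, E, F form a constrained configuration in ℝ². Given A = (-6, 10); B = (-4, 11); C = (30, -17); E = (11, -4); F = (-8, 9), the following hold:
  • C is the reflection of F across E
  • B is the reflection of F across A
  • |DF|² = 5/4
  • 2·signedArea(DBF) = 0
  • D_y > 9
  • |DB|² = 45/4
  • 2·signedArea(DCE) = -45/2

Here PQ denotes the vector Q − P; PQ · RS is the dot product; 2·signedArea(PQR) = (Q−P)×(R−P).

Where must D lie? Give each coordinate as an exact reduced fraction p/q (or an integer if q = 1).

D = (-7, 19/2)

1. D_x = -7  [2·signedArea(DBF) = 0 ∩ 2·signedArea(DCE) = -45/2]
2. D_y = 19/2  [2·signedArea(DBF) = 0 ∩ 2·signedArea(DCE) = -45/2]
   → D = (-7, 19/2)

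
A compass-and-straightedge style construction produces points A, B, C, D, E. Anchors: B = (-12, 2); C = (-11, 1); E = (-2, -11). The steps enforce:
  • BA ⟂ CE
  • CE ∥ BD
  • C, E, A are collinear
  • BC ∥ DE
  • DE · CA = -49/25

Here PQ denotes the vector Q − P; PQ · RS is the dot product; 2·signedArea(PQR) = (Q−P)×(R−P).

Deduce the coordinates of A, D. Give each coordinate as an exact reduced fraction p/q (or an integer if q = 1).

1. A_x = -296/25  [C, E, A are collinear ∩ BA ⟂ CE]
2. A_y = 53/25  [C, E, A are collinear ∩ BA ⟂ CE]
   → A = (-296/25, 53/25)
3. D_x = -3  [BC ∥ DE ∩ CE ∥ BD]
4. D_y = -10  [BC ∥ DE ∩ CE ∥ BD]
   → D = (-3, -10)

A = (-296/25, 53/25)
D = (-3, -10)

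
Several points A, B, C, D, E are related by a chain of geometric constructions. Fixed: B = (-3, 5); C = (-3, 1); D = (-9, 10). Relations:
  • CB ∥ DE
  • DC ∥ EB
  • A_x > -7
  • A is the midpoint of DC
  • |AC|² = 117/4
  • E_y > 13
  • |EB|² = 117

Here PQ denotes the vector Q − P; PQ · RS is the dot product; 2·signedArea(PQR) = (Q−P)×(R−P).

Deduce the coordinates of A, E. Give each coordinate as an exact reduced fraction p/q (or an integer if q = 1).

1. A_x = -6  [A is the midpoint of DC]
2. A_y = 11/2  [A is the midpoint of DC]
   → A = (-6, 11/2)
3. E_x = -9  [DC ∥ EB ∩ CB ∥ DE]
4. E_y = 14  [DC ∥ EB ∩ CB ∥ DE]
   → E = (-9, 14)

A = (-6, 11/2)
E = (-9, 14)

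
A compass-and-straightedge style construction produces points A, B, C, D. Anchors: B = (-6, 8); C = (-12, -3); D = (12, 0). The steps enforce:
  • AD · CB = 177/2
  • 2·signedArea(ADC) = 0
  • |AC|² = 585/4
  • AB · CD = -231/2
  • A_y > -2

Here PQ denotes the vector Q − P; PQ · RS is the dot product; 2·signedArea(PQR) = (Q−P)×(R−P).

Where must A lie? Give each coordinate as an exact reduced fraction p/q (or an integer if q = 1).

1. A_x = 0  [2·signedArea(ADC) = 0 ∩ AB · CD = -231/2]
2. A_y = -3/2  [2·signedArea(ADC) = 0 ∩ AB · CD = -231/2]
   → A = (0, -3/2)

A = (0, -3/2)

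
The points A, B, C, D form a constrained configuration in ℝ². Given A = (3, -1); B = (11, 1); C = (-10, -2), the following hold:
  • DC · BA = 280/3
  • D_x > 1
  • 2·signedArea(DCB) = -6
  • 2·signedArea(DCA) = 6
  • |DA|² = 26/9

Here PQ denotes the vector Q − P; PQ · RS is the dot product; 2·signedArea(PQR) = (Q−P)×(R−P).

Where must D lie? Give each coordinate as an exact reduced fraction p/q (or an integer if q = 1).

D = (4/3, -2/3)

1. D_x = 4/3  [2·signedArea(DCB) = -6 ∩ 2·signedArea(DCA) = 6]
2. D_y = -2/3  [2·signedArea(DCB) = -6 ∩ 2·signedArea(DCA) = 6]
   → D = (4/3, -2/3)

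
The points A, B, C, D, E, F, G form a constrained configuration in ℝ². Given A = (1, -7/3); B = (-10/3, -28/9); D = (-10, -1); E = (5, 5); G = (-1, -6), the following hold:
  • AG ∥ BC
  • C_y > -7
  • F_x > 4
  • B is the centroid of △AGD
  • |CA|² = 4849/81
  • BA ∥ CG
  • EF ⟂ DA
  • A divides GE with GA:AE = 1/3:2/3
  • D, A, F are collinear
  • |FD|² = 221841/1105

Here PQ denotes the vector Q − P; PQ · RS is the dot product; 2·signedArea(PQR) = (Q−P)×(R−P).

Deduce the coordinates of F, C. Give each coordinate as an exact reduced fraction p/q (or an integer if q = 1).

C = (-16/3, -61/9)
F = (4493/1105, -2989/1105)

1. F_x = 4493/1105  [D, A, F are collinear ∩ EF ⟂ DA]
2. F_y = -2989/1105  [D, A, F are collinear ∩ EF ⟂ DA]
   → F = (4493/1105, -2989/1105)
3. C_x = -16/3  [BA ∥ CG ∩ AG ∥ BC]
4. C_y = -61/9  [BA ∥ CG ∩ AG ∥ BC]
   → C = (-16/3, -61/9)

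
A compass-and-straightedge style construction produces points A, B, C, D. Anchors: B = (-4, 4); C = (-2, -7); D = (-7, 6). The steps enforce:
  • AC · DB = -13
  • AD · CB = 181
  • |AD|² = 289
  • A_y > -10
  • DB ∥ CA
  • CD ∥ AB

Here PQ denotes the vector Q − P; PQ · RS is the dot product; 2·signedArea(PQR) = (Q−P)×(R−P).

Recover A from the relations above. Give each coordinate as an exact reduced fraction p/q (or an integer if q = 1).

1. A_x = 1  [CD ∥ AB ∩ DB ∥ CA]
2. A_y = -9  [CD ∥ AB ∩ DB ∥ CA]
   → A = (1, -9)

A = (1, -9)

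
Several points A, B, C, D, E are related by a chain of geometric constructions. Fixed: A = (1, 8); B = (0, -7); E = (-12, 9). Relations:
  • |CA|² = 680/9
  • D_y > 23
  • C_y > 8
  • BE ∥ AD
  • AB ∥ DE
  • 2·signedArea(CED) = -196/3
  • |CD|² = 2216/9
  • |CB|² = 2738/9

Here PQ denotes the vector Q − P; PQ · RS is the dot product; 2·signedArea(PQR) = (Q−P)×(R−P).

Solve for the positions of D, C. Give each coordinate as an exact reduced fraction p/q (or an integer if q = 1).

C = (-23/3, 26/3)
D = (-11, 24)

1. D_x = -11  [AB ∥ DE ∩ BE ∥ AD]
2. D_y = 24  [AB ∥ DE ∩ BE ∥ AD]
   → D = (-11, 24)
3. C_x = -23/3  [line -15·x + 1·y + -371/3 = 0 ∩ |CB|² = 2738/9]
4. C_y = 26/3  [line -15·x + 1·y + -371/3 = 0 ∩ |CB|² = 2738/9]
   → C = (-23/3, 26/3)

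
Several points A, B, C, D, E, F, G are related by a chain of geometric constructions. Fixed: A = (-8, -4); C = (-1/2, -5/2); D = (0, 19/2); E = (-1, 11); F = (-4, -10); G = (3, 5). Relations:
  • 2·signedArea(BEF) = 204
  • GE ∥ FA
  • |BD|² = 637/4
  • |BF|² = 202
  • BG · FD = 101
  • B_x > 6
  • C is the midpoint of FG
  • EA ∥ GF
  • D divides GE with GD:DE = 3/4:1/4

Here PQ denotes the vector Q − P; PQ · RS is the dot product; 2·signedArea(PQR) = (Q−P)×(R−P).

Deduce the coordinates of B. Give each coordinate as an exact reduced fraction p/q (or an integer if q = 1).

B = (7, -1)

1. B_x = 7  [2·signedArea(BEF) = 204 ∩ BG · FD = 101]
2. B_y = -1  [2·signedArea(BEF) = 204 ∩ BG · FD = 101]
   → B = (7, -1)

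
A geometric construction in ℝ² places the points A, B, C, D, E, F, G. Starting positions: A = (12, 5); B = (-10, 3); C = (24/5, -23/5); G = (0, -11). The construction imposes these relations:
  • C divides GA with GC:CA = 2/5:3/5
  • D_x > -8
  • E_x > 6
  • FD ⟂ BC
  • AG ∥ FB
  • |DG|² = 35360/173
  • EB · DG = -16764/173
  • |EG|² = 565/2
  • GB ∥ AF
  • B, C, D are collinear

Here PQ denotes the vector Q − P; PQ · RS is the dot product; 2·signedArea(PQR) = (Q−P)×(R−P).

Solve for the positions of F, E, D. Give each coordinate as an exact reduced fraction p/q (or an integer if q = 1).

D = (-1212/173, 253/173)
E = (13/2, 9/2)
F = (2, 19)

1. F_x = 2  [AG ∥ FB ∩ GB ∥ AF]
2. F_y = 19  [AG ∥ FB ∩ GB ∥ AF]
   → F = (2, 19)
3. D_x = -1212/173  [B, C, D are collinear ∩ FD ⟂ BC]
4. D_y = 253/173  [B, C, D are collinear ∩ FD ⟂ BC]
   → D = (-1212/173, 253/173)
5. E_x = 13/2  [line -1212/173·x + 2156/173·y + -1824/173 = 0 ∩ |EG|² = 565/2]
6. E_y = 9/2  [line -1212/173·x + 2156/173·y + -1824/173 = 0 ∩ |EG|² = 565/2]
   → E = (13/2, 9/2)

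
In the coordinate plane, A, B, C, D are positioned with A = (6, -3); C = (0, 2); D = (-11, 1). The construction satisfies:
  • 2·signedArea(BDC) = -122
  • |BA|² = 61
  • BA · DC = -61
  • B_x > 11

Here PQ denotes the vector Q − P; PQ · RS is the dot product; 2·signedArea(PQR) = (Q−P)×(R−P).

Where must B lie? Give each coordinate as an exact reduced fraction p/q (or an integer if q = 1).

1. B_x = 12  [BA · DC = -61 ∩ 2·signedArea(BDC) = -122]
2. B_y = -8  [BA · DC = -61 ∩ 2·signedArea(BDC) = -122]
   → B = (12, -8)

B = (12, -8)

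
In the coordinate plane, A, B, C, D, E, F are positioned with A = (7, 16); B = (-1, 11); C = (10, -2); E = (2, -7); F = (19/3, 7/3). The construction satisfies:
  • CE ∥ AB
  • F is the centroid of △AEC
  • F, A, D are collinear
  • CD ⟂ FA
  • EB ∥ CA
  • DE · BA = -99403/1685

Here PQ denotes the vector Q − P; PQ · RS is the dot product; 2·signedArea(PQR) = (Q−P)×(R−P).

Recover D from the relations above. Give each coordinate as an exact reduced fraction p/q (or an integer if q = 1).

1. D_x = 10331/1685  [F, A, D are collinear ∩ CD ⟂ FA]
2. D_y = -3052/1685  [F, A, D are collinear ∩ CD ⟂ FA]
   → D = (10331/1685, -3052/1685)

D = (10331/1685, -3052/1685)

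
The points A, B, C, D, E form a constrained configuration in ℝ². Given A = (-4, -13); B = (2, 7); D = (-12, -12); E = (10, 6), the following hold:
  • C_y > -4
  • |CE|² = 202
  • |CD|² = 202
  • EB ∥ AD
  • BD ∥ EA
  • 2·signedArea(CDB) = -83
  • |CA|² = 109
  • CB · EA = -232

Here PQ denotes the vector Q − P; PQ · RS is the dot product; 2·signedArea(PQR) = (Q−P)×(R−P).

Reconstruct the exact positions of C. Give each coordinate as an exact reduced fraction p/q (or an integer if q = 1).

1. C_x = -1  [2·signedArea(CDB) = -83 ∩ CB · EA = -232]
2. C_y = -3  [2·signedArea(CDB) = -83 ∩ CB · EA = -232]
   → C = (-1, -3)

C = (-1, -3)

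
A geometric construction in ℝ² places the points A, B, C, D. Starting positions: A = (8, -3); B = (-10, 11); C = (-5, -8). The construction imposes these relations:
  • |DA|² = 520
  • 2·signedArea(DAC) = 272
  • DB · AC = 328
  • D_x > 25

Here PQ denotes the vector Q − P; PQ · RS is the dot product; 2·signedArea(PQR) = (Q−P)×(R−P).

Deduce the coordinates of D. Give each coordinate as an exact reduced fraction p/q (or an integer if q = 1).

D = (26, -17)

1. D_x = 26  [DB · AC = 328 ∩ 2·signedArea(DAC) = 272]
2. D_y = -17  [DB · AC = 328 ∩ 2·signedArea(DAC) = 272]
   → D = (26, -17)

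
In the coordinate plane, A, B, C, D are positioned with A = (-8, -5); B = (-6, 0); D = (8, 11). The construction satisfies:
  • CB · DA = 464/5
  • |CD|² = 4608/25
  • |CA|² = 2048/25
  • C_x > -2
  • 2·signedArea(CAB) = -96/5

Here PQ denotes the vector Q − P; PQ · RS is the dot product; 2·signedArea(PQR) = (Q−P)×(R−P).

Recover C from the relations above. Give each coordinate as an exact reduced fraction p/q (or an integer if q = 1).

C = (-8/5, 7/5)

1. C_x = -8/5  [CB · DA = 464/5 ∩ 2·signedArea(CAB) = -96/5]
2. C_y = 7/5  [CB · DA = 464/5 ∩ 2·signedArea(CAB) = -96/5]
   → C = (-8/5, 7/5)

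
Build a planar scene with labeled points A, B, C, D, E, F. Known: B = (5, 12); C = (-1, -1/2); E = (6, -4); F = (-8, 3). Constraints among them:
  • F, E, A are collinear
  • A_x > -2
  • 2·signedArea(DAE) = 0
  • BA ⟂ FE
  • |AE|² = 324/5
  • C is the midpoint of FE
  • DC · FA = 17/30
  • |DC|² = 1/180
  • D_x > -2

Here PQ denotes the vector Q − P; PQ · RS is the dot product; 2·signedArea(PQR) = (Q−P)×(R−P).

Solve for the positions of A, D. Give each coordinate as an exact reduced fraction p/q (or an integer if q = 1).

1. A_x = -6/5  [F, E, A are collinear ∩ BA ⟂ FE]
2. A_y = -2/5  [F, E, A are collinear ∩ BA ⟂ FE]
   → A = (-6/5, -2/5)
3. D_x = -16/15  [2·signedArea(DAE) = 0 ∩ DC · FA = 17/30]
4. D_y = -7/15  [2·signedArea(DAE) = 0 ∩ DC · FA = 17/30]
   → D = (-16/15, -7/15)

A = (-6/5, -2/5)
D = (-16/15, -7/15)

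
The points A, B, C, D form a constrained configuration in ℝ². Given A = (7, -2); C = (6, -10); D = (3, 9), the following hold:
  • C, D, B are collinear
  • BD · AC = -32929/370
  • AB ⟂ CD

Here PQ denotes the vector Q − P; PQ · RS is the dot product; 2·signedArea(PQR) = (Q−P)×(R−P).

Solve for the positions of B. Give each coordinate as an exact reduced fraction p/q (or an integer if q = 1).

B = (1773/370, -869/370)

1. B_x = 1773/370  [C, D, B are collinear ∩ AB ⟂ CD]
2. B_y = -869/370  [C, D, B are collinear ∩ AB ⟂ CD]
   → B = (1773/370, -869/370)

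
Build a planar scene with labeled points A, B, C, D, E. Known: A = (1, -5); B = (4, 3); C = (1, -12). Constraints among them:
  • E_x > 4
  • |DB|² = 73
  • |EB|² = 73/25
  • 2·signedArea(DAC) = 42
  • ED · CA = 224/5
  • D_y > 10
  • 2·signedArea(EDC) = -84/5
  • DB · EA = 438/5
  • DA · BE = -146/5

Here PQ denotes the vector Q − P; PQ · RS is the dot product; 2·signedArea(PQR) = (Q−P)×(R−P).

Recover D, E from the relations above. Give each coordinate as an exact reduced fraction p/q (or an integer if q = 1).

1. D_x = 7  [2·signedArea(DAC) = 42]
2. D_y = 11  [|DB|² = 73]
   → D = (7, 11)
3. E_x = 23/5  [ED · CA = 224/5 ∩ 2·signedArea(EDC) = -84/5]
4. E_y = 23/5  [ED · CA = 224/5 ∩ 2·signedArea(EDC) = -84/5]
   → E = (23/5, 23/5)

D = (7, 11)
E = (23/5, 23/5)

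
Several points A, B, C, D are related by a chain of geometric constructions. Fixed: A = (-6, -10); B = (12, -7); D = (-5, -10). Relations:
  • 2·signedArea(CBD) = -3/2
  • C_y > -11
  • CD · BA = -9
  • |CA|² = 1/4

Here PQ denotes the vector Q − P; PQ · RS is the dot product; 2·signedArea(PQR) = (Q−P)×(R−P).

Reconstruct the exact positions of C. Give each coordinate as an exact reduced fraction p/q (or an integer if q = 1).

C = (-11/2, -10)

1. C_x = -11/2  [2·signedArea(CBD) = -3/2 ∩ CD · BA = -9]
2. C_y = -10  [2·signedArea(CBD) = -3/2 ∩ CD · BA = -9]
   → C = (-11/2, -10)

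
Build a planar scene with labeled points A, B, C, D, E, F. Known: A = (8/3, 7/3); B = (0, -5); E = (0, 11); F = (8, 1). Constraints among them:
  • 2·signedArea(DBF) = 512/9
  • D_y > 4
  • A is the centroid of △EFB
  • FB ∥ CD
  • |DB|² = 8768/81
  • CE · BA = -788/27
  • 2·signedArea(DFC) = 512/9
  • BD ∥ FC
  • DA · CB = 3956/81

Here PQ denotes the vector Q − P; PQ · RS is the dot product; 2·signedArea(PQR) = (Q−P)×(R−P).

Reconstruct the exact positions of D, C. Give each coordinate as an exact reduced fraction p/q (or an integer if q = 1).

1. D_x = 32/9  [line -6·x + 8·y + -152/9 = 0 ∩ |DB|² = 8768/81]
2. D_y = 43/9  [line -6·x + 8·y + -152/9 = 0 ∩ |DB|² = 8768/81]
   → D = (32/9, 43/9)
3. C_x = 104/9  [FB ∥ CD ∩ BD ∥ FC]
4. C_y = 97/9  [FB ∥ CD ∩ BD ∥ FC]
   → C = (104/9, 97/9)

C = (104/9, 97/9)
D = (32/9, 43/9)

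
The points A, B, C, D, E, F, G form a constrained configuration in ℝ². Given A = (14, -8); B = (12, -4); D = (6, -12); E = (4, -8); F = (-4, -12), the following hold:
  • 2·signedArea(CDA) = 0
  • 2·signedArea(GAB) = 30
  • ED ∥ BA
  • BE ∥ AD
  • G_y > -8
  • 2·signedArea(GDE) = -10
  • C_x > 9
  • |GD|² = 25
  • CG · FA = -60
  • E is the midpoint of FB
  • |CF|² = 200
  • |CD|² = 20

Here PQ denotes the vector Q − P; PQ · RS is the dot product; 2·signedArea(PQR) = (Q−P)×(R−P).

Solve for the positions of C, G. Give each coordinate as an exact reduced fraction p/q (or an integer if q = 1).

C = (10, -10)
G = (6, -7)

1. C_x = 10  [line -4·x + 8·y + 120 = 0 ∩ |CD|² = 20]
2. C_y = -10  [line -4·x + 8·y + 120 = 0 ∩ |CD|² = 20]
   → C = (10, -10)
3. G_x = 6  [2·signedArea(GAB) = 30 ∩ CG · FA = -60]
4. G_y = -7  [2·signedArea(GAB) = 30 ∩ CG · FA = -60]
   → G = (6, -7)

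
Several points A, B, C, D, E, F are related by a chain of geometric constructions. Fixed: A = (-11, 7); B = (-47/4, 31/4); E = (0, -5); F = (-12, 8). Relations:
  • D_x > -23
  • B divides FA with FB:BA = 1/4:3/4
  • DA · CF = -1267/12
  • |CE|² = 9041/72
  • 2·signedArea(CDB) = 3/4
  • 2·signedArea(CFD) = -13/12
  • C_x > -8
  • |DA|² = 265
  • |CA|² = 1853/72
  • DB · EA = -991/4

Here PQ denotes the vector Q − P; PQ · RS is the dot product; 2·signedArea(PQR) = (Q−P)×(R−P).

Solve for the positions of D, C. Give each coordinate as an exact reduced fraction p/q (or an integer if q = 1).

C = (-91/12, 13/4)
D = (-22, 19)

1. D_x = -22  [line 11·x + -12·y + 470 = 0 ∩ |DA|² = 265]
2. D_y = 19  [line 11·x + -12·y + 470 = 0 ∩ |DA|² = 265]
   → D = (-22, 19)
3. C_x = -91/12  [DA · CF = -1267/12 ∩ 2·signedArea(CFD) = -13/12]
4. C_y = 13/4  [DA · CF = -1267/12 ∩ 2·signedArea(CFD) = -13/12]
   → C = (-91/12, 13/4)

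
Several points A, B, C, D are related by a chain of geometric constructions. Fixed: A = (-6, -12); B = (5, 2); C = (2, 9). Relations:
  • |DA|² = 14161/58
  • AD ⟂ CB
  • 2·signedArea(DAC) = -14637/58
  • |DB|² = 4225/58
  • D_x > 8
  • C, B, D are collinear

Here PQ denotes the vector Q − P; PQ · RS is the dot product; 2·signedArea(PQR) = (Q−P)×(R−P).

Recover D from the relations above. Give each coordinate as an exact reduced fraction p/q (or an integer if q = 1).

1. D_x = 485/58  [C, B, D are collinear ∩ AD ⟂ CB]
2. D_y = -339/58  [C, B, D are collinear ∩ AD ⟂ CB]
   → D = (485/58, -339/58)

D = (485/58, -339/58)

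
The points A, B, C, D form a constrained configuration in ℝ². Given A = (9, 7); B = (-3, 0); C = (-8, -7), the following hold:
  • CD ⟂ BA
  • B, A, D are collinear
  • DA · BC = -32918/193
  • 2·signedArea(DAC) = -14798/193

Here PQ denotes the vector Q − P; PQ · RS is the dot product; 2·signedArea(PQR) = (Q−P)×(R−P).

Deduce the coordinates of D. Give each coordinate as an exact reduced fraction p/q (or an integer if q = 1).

1. D_x = -1887/193  [B, A, D are collinear ∩ CD ⟂ BA]
2. D_y = -763/193  [B, A, D are collinear ∩ CD ⟂ BA]
   → D = (-1887/193, -763/193)

D = (-1887/193, -763/193)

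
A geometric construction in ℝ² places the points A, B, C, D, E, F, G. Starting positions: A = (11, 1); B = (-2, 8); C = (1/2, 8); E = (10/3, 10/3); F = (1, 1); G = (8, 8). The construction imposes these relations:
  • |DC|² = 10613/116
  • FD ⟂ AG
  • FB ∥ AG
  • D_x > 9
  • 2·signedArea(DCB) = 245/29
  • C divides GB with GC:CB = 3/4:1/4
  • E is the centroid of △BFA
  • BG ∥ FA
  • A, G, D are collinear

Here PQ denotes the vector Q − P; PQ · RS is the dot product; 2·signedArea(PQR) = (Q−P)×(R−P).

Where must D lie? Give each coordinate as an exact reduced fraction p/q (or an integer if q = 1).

D = (274/29, 134/29)

1. D_x = 274/29  [A, G, D are collinear ∩ FD ⟂ AG]
2. D_y = 134/29  [A, G, D are collinear ∩ FD ⟂ AG]
   → D = (274/29, 134/29)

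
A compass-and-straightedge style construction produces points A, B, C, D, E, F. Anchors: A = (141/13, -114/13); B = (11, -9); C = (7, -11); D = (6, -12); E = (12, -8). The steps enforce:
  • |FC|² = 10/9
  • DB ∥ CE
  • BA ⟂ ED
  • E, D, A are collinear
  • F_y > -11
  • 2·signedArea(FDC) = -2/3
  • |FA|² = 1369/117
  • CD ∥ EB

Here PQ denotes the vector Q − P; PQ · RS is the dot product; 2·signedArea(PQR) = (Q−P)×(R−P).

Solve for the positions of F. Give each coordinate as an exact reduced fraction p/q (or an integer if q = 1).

F = (8, -32/3)

1. F_x = 8  [line -1·x + 1·y + 56/3 = 0 ∩ |FC|² = 10/9]
2. F_y = -32/3  [line -1·x + 1·y + 56/3 = 0 ∩ |FC|² = 10/9]
   → F = (8, -32/3)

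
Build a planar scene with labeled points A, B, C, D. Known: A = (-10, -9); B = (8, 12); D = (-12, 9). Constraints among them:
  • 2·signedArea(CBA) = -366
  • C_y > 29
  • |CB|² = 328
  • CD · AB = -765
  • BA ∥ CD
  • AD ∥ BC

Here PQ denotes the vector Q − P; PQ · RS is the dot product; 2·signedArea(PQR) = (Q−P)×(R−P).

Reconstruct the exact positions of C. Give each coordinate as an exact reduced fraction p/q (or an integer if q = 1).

1. C_x = 6  [BA ∥ CD ∩ AD ∥ BC]
2. C_y = 30  [BA ∥ CD ∩ AD ∥ BC]
   → C = (6, 30)

C = (6, 30)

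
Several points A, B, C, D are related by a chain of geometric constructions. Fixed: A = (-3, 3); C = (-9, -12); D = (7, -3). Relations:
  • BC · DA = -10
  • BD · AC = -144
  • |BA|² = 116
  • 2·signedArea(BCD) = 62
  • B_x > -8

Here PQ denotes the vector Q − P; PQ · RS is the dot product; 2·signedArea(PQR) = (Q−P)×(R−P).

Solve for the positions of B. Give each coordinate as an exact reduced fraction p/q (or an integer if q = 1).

B = (-7, -7)

1. B_x = -7  [2·signedArea(BCD) = 62 ∩ BD · AC = -144]
2. B_y = -7  [2·signedArea(BCD) = 62 ∩ BD · AC = -144]
   → B = (-7, -7)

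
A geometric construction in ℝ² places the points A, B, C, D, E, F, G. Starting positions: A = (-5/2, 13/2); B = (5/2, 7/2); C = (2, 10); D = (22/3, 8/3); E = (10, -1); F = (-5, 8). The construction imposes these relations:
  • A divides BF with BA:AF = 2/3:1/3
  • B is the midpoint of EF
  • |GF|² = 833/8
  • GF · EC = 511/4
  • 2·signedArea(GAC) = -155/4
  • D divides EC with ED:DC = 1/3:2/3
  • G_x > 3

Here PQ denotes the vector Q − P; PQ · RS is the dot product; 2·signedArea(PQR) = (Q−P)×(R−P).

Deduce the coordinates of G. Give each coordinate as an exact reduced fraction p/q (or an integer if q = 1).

G = (15/4, 11/4)

1. G_x = 15/4  [2·signedArea(GAC) = -155/4 ∩ GF · EC = 511/4]
2. G_y = 11/4  [2·signedArea(GAC) = -155/4 ∩ GF · EC = 511/4]
   → G = (15/4, 11/4)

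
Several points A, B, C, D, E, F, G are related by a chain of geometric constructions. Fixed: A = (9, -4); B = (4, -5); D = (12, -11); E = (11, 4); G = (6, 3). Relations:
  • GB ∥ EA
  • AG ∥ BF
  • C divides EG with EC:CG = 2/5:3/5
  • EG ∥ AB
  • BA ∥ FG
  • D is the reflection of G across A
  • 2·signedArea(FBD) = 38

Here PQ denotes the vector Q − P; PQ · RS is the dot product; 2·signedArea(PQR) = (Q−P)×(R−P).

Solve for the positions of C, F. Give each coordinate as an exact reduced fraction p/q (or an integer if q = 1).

C = (9, 18/5)
F = (1, 2)

1. C_x = 9  [C divides EG with EC:CG = 2/5:3/5]
2. C_y = 18/5  [C divides EG with EC:CG = 2/5:3/5]
   → C = (9, 18/5)
3. F_x = 1  [BA ∥ FG ∩ AG ∥ BF]
4. F_y = 2  [BA ∥ FG ∩ AG ∥ BF]
   → F = (1, 2)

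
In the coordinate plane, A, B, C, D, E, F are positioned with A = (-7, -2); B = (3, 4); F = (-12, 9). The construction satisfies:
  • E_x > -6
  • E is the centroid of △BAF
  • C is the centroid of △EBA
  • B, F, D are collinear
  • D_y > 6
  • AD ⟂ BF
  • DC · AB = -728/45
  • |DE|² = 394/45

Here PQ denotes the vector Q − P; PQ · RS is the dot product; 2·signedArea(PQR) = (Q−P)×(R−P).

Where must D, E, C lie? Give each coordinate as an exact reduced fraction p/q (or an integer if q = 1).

1. D_x = -21/5  [B, F, D are collinear ∩ AD ⟂ BF]
2. D_y = 32/5  [B, F, D are collinear ∩ AD ⟂ BF]
   → D = (-21/5, 32/5)
3. E_x = -16/3  [E is the centroid of △BAF]
4. E_y = 11/3  [E is the centroid of △BAF]
   → E = (-16/3, 11/3)
5. C_x = -28/9  [C is the centroid of △EBA]
6. C_y = 17/9  [C is the centroid of △EBA]
   → C = (-28/9, 17/9)

C = (-28/9, 17/9)
D = (-21/5, 32/5)
E = (-16/3, 11/3)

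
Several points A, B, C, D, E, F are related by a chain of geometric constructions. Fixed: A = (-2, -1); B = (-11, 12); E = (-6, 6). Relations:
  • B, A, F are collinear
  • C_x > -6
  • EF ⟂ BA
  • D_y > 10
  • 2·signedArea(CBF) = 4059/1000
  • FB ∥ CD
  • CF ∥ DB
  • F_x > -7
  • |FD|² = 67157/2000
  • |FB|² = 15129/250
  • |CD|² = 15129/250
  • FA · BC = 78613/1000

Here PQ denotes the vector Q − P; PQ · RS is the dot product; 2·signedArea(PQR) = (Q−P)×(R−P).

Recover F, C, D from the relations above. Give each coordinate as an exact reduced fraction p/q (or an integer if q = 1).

1. F_x = -1643/250  [B, A, F are collinear ∩ EF ⟂ BA]
2. F_y = 1401/250  [B, A, F are collinear ∩ EF ⟂ BA]
   → F = (-1643/250, 1401/250)
3. C_x = -5  [2·signedArea(CBF) = 4059/1000 ∩ FA · BC = 78613/1000]
4. C_y = 17/4  [2·signedArea(CBF) = 4059/1000 ∩ FA · BC = 78613/1000]
   → C = (-5, 17/4)
5. D_x = -2357/250  [CF ∥ DB ∩ FB ∥ CD]
6. D_y = 5323/500  [CF ∥ DB ∩ FB ∥ CD]
   → D = (-2357/250, 5323/500)

C = (-5, 17/4)
D = (-2357/250, 5323/500)
F = (-1643/250, 1401/250)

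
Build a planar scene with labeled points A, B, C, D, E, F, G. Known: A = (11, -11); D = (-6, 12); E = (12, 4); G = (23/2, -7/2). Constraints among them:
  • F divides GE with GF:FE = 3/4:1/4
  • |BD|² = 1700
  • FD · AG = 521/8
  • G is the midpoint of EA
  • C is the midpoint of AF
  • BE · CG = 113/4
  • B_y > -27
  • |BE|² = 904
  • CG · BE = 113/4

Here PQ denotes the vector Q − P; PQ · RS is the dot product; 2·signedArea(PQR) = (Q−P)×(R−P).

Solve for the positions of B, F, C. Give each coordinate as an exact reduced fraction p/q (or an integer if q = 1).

1. F_x = 95/8  [F divides GE with GF:FE = 3/4:1/4]
2. F_y = 17/8  [F divides GE with GF:FE = 3/4:1/4]
   → F = (95/8, 17/8)
3. C_x = 183/16  [C is the midpoint of AF]
4. C_y = -71/16  [C is the midpoint of AF]
   → C = (183/16, -71/16)
5. B_x = 10  [line -1/16·x + -15/16·y + -95/4 = 0 ∩ |BE|² = 904]
6. B_y = -26  [line -1/16·x + -15/16·y + -95/4 = 0 ∩ |BE|² = 904]
   → B = (10, -26)

B = (10, -26)
C = (183/16, -71/16)
F = (95/8, 17/8)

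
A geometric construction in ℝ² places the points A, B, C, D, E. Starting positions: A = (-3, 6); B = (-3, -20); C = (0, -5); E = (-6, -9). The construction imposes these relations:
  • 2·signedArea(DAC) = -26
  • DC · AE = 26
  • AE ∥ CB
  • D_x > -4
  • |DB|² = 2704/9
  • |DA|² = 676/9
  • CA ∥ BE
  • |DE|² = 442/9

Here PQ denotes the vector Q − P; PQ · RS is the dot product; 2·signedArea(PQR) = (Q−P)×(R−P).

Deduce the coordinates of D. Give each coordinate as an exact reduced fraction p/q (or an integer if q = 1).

D = (-3, -8/3)

1. D_x = -3  [2·signedArea(DAC) = -26 ∩ DC · AE = 26]
2. D_y = -8/3  [2·signedArea(DAC) = -26 ∩ DC · AE = 26]
   → D = (-3, -8/3)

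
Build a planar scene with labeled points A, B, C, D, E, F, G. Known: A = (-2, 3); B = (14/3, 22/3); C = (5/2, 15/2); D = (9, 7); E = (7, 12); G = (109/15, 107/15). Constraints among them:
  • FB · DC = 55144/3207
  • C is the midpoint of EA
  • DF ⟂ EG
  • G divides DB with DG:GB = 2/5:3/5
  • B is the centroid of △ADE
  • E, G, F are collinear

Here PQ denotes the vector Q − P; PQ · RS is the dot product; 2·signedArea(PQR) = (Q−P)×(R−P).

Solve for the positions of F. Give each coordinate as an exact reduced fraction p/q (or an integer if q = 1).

1. F_x = 38907/5345  [E, G, F are collinear ∩ DF ⟂ EG]
2. F_y = 36911/5345  [E, G, F are collinear ∩ DF ⟂ EG]
   → F = (38907/5345, 36911/5345)

F = (38907/5345, 36911/5345)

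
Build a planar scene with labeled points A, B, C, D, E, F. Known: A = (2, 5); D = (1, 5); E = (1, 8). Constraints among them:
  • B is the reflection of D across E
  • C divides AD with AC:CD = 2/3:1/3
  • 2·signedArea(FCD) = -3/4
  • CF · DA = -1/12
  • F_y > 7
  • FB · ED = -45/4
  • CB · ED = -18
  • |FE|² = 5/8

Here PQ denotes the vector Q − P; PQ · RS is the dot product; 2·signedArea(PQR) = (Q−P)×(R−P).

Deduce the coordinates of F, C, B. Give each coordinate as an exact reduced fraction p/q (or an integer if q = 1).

1. C_x = 4/3  [C divides AD with AC:CD = 2/3:1/3]
2. C_y = 5  [C divides AD with AC:CD = 2/3:1/3]
   → C = (4/3, 5)
3. B_x = 1  [B is the reflection of D across E]
4. B_y = 11  [B is the reflection of D across E]
   → B = (1, 11)
5. F_x = 5/4  [2·signedArea(FCD) = -3/4 ∩ CF · DA = -1/12]
6. F_y = 29/4  [2·signedArea(FCD) = -3/4 ∩ CF · DA = -1/12]
   → F = (5/4, 29/4)

B = (1, 11)
C = (4/3, 5)
F = (5/4, 29/4)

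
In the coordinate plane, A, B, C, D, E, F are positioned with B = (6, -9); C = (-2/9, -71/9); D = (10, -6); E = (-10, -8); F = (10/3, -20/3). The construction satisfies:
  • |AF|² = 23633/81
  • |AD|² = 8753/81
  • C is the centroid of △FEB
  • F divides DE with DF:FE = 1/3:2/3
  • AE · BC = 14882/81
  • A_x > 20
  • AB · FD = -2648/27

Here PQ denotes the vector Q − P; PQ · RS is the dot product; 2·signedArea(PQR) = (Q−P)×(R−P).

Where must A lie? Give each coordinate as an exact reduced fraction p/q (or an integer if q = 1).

1. A_x = 182/9  [AE · BC = 14882/81 ∩ AB · FD = -2648/27]
2. A_y = -37/9  [AE · BC = 14882/81 ∩ AB · FD = -2648/27]
   → A = (182/9, -37/9)

A = (182/9, -37/9)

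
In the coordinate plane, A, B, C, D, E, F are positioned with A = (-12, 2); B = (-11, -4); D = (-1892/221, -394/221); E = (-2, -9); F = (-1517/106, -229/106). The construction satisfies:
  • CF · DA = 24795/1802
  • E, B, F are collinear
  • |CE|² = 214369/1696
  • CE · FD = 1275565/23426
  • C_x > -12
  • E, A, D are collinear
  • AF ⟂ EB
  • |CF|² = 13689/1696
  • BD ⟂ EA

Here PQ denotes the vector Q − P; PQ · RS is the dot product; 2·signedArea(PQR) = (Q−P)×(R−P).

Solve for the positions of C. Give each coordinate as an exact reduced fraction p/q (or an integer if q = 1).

1. C_x = -5015/424  [CE · FD = 1275565/23426 ∩ CF · DA = 24795/1802]
2. C_y = -1501/424  [CE · FD = 1275565/23426 ∩ CF · DA = 24795/1802]
   → C = (-5015/424, -1501/424)

C = (-5015/424, -1501/424)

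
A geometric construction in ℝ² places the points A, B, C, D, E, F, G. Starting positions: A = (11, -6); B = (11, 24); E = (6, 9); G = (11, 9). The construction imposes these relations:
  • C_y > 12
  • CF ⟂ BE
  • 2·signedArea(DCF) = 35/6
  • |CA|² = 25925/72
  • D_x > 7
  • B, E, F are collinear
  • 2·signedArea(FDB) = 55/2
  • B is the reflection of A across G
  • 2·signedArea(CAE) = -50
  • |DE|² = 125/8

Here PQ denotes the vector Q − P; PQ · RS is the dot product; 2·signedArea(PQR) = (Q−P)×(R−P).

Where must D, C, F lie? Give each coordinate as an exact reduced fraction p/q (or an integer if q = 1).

C = (97/12, 51/4)
D = (29/4, 21/4)
F = (22/3, 13)

1. C_x = 97/12  [line -15·x + -5·y + 185 = 0 ∩ |CA|² = 25925/72]
2. C_y = 51/4  [line -15·x + -5·y + 185 = 0 ∩ |CA|² = 25925/72]
   → C = (97/12, 51/4)
3. F_x = 22/3  [B, E, F are collinear ∩ CF ⟂ BE]
4. F_y = 13  [B, E, F are collinear ∩ CF ⟂ BE]
   → F = (22/3, 13)
5. D_x = 29/4  [2·signedArea(DCF) = 35/6 ∩ 2·signedArea(FDB) = 55/2]
6. D_y = 21/4  [2·signedArea(DCF) = 35/6 ∩ 2·signedArea(FDB) = 55/2]
   → D = (29/4, 21/4)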